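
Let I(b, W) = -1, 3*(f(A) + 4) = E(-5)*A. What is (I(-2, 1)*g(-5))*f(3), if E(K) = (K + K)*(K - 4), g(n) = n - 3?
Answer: 688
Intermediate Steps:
g(n) = -3 + n
E(K) = 2*K*(-4 + K) (E(K) = (2*K)*(-4 + K) = 2*K*(-4 + K))
f(A) = -4 + 30*A (f(A) = -4 + ((2*(-5)*(-4 - 5))*A)/3 = -4 + ((2*(-5)*(-9))*A)/3 = -4 + (90*A)/3 = -4 + 30*A)
(I(-2, 1)*g(-5))*f(3) = (-(-3 - 5))*(-4 + 30*3) = (-1*(-8))*(-4 + 90) = 8*86 = 688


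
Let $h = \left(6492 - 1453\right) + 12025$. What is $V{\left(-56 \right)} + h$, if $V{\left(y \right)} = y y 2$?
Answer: $23336$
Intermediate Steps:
$h = 17064$ ($h = 5039 + 12025 = 17064$)
$V{\left(y \right)} = 2 y^{2}$ ($V{\left(y \right)} = y^{2} \cdot 2 = 2 y^{2}$)
$V{\left(-56 \right)} + h = 2 \left(-56\right)^{2} + 17064 = 2 \cdot 3136 + 17064 = 6272 + 17064 = 23336$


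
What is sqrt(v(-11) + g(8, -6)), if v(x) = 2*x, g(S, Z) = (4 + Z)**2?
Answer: 3*I*sqrt(2) ≈ 4.2426*I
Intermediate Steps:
sqrt(v(-11) + g(8, -6)) = sqrt(2*(-11) + (4 - 6)**2) = sqrt(-22 + (-2)**2) = sqrt(-22 + 4) = sqrt(-18) = 3*I*sqrt(2)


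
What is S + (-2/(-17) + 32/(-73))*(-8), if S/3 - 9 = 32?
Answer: 155827/1241 ≈ 125.57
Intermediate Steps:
S = 123 (S = 27 + 3*32 = 27 + 96 = 123)
S + (-2/(-17) + 32/(-73))*(-8) = 123 + (-2/(-17) + 32/(-73))*(-8) = 123 + (-2*(-1/17) + 32*(-1/73))*(-8) = 123 + (2/17 - 32/73)*(-8) = 123 - 398/1241*(-8) = 123 + 3184/1241 = 155827/1241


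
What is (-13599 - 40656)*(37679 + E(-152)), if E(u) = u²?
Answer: -3297781665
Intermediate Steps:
(-13599 - 40656)*(37679 + E(-152)) = (-13599 - 40656)*(37679 + (-152)²) = -54255*(37679 + 23104) = -54255*60783 = -3297781665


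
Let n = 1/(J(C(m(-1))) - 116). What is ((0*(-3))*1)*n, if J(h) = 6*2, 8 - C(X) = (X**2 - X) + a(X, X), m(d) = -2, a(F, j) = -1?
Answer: 0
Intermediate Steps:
C(X) = 9 + X - X**2 (C(X) = 8 - ((X**2 - X) - 1) = 8 - (-1 + X**2 - X) = 8 + (1 + X - X**2) = 9 + X - X**2)
J(h) = 12
n = -1/104 (n = 1/(12 - 116) = 1/(-104) = -1/104 ≈ -0.0096154)
((0*(-3))*1)*n = ((0*(-3))*1)*(-1/104) = (0*1)*(-1/104) = 0*(-1/104) = 0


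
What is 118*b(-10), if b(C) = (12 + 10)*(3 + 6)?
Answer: 23364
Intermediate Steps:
b(C) = 198 (b(C) = 22*9 = 198)
118*b(-10) = 118*198 = 23364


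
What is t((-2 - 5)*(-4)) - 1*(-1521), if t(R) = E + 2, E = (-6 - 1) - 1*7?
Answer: 1509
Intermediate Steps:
E = -14 (E = -7 - 7 = -14)
t(R) = -12 (t(R) = -14 + 2 = -12)
t((-2 - 5)*(-4)) - 1*(-1521) = -12 - 1*(-1521) = -12 + 1521 = 1509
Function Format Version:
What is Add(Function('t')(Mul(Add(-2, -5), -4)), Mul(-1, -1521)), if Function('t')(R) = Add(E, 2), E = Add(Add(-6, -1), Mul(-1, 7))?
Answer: 1509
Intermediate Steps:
E = -14 (E = Add(-7, -7) = -14)
Function('t')(R) = -12 (Function('t')(R) = Add(-14, 2) = -12)
Add(Function('t')(Mul(Add(-2, -5), -4)), Mul(-1, -1521)) = Add(-12, Mul(-1, -1521)) = Add(-12, 1521) = 1509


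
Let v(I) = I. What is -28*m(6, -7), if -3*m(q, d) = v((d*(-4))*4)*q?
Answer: 6272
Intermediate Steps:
m(q, d) = 16*d*q/3 (m(q, d) = -(d*(-4))*4*q/3 = --4*d*4*q/3 = -(-16*d)*q/3 = -(-16)*d*q/3 = 16*d*q/3)
-28*m(6, -7) = -448*(-7)*6/3 = -28*(-224) = 6272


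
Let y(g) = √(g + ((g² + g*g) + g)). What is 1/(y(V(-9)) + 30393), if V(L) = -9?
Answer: 1/30405 ≈ 3.2889e-5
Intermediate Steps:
y(g) = √(2*g + 2*g²) (y(g) = √(g + ((g² + g²) + g)) = √(g + (2*g² + g)) = √(g + (g + 2*g²)) = √(2*g + 2*g²))
1/(y(V(-9)) + 30393) = 1/(√2*√(-9*(1 - 9)) + 30393) = 1/(√2*√(-9*(-8)) + 30393) = 1/(√2*√72 + 30393) = 1/(√2*(6*√2) + 30393) = 1/(12 + 30393) = 1/30405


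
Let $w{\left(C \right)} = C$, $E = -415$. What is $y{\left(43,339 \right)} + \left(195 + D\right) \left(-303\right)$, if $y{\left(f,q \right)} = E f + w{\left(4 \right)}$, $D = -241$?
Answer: $-3903$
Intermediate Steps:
$y{\left(f,q \right)} = 4 - 415 f$ ($y{\left(f,q \right)} = - 415 f + 4 = 4 - 415 f$)
$y{\left(43,339 \right)} + \left(195 + D\right) \left(-303\right) = \left(4 - 17845\right) + \left(195 - 241\right) \left(-303\right) = \left(4 - 17845\right) - -13938 = -17841 + 13938 = -3903$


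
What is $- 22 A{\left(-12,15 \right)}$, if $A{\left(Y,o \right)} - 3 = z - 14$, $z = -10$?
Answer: $462$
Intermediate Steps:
$A{\left(Y,o \right)} = -21$ ($A{\left(Y,o \right)} = 3 - 24 = -21$)
$- 22 A{\left(-12,15 \right)} = \left(-22\right) \left(-21\right) = 462$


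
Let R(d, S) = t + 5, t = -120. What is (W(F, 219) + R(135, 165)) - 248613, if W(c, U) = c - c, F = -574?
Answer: -248728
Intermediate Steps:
R(d, S) = -115 (R(d, S) = -120 + 5 = -115)
W(c, U) = 0
(W(F, 219) + R(135, 165)) - 248613 = (0 - 115) - 248613 = -115 - 248613 = -248728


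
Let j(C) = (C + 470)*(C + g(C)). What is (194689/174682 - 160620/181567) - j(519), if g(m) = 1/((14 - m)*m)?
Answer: -4266848876274476619079/8312732580063930 ≈ -5.1329e+5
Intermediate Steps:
g(m) = 1/(m*(14 - m))
j(C) = (470 + C)*(C - 1/(C*(-14 + C))) (j(C) = (C + 470)*(C - 1/(C*(-14 + C))) = (470 + C)*(C - 1/(C*(-14 + C))))
(194689/174682 - 160620/181567) - j(519) = (194689/174682 - 160620/181567) - (-470 + 519⁴ - 1*519 - 6580*519² + 456*519³)/(519*(-14 + 519)) = (194689*(1/174682) - 160620*1/181567) - (-470 + 72555348321 - 519 - 6580*269361 + 456*139798359)/(519*505) = (194689/174682 - 160620/181567) - (-470 + 72555348321 - 519 - 1772395380 + 63748051704)/(519*505) = 7291674823/31716486694 - 134531003656/(519*505) = 7291674823/31716486694 - 1*134531003656/262095 = 7291674823/31716486694 - 134531003656/262095 = -4266848876274476619079/8312732580063930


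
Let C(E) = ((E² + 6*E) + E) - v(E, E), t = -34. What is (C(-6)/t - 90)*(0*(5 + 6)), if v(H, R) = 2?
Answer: 0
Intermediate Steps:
C(E) = -2 + E² + 7*E (C(E) = ((E² + 6*E) + E) - 1*2 = (E² + 7*E) - 2 = -2 + E² + 7*E)
(C(-6)/t - 90)*(0*(5 + 6)) = ((-2 + (-6)² + 7*(-6))/(-34) - 90)*(0*(5 + 6)) = ((-2 + 36 - 42)*(-1/34) - 90)*(0*11) = (-8*(-1/34) - 90)*0 = (4/17 - 90)*0 = -1526/17*0 = 0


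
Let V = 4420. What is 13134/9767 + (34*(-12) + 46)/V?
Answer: 27258313/21585070 ≈ 1.2628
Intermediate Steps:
13134/9767 + (34*(-12) + 46)/V = 13134/9767 + (34*(-12) + 46)/4420 = 13134*(1/9767) + (-408 + 46)*(1/4420) = 13134/9767 - 362*1/4420 = 13134/9767 - 181/2210 = 27258313/21585070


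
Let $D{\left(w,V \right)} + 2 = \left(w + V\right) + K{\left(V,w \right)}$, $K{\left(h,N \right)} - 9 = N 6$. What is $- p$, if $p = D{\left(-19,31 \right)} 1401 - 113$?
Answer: $133208$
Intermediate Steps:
$K{\left(h,N \right)} = 9 + 6 N$ ($K{\left(h,N \right)} = 9 + N 6 = 9 + 6 N$)
$D{\left(w,V \right)} = 7 + V + 7 w$ ($D{\left(w,V \right)} = -2 + \left(\left(w + V\right) + \left(9 + 6 w\right)\right) = -2 + \left(\left(V + w\right) + \left(9 + 6 w\right)\right) = -2 + \left(9 + V + 7 w\right) = 7 + V + 7 w$)
$p = -133208$ ($p = \left(7 + 31 + 7 \left(-19\right)\right) 1401 - 113 = \left(7 + 31 - 133\right) 1401 - 113 = \left(-95\right) 1401 - 113 = -133095 - 113 = -133208$)
$- p = \left(-1\right) \left(-133208\right) = 133208$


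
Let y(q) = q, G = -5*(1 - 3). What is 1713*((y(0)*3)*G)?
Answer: 0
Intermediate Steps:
G = 10 (G = -5*(-2) = 10)
1713*((y(0)*3)*G) = 1713*((0*3)*10) = 1713*(0*10) = 1713*0 = 0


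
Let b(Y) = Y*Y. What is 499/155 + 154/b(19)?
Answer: 204009/55955 ≈ 3.6459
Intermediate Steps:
b(Y) = Y²
499/155 + 154/b(19) = 499/155 + 154/(19²) = 499*(1/155) + 154/361 = 499/155 + 154*(1/361) = 499/155 + 154/361 = 204009/55955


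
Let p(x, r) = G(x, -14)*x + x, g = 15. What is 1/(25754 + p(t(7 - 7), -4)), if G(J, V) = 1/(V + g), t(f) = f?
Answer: 1/25754 ≈ 3.8829e-5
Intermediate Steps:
G(J, V) = 1/(15 + V) (G(J, V) = 1/(V + 15) = 1/(15 + V))
p(x, r) = 2*x (p(x, r) = x/(15 - 14) + x = x/1 + x = 1*x + x = x + x = 2*x)
1/(25754 + p(t(7 - 7), -4)) = 1/(25754 + 2*(7 - 7)) = 1/(25754 + 2*0) = 1/(25754 + 0) = 1/25754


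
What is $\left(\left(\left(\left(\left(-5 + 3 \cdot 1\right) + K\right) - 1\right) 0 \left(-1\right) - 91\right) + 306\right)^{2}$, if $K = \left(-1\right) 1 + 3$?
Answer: $46225$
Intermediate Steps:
$K = 2$ ($K = -1 + 3 = 2$)
$\left(\left(\left(\left(\left(-5 + 3 \cdot 1\right) + K\right) - 1\right) 0 \left(-1\right) - 91\right) + 306\right)^{2} = \left(\left(\left(\left(\left(-5 + 3 \cdot 1\right) + 2\right) - 1\right) 0 \left(-1\right) - 91\right) + 306\right)^{2} = \left(\left(\left(\left(\left(-5 + 3\right) + 2\right) - 1\right) 0 \left(-1\right) - 91\right) + 306\right)^{2} = \left(\left(\left(\left(-2 + 2\right) - 1\right) 0 \left(-1\right) - 91\right) + 306\right)^{2} = \left(\left(\left(0 - 1\right) 0 \left(-1\right) - 91\right) + 306\right)^{2} = \left(\left(\left(-1\right) 0 \left(-1\right) - 91\right) + 306\right)^{2} = \left(\left(0 \left(-1\right) - 91\right) + 306\right)^{2} = \left(\left(0 - 91\right) + 306\right)^{2} = \left(-91 + 306\right)^{2} = 215^{2} = 46225$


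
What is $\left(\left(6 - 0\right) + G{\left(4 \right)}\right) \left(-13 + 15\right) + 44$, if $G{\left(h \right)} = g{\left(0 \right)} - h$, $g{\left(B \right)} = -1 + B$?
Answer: $46$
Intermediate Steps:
$G{\left(h \right)} = -1 - h$ ($G{\left(h \right)} = \left(-1 + 0\right) - h = -1 - h$)
$\left(\left(6 - 0\right) + G{\left(4 \right)}\right) \left(-13 + 15\right) + 44 = \left(\left(6 - 0\right) - 5\right) \left(-13 + 15\right) + 44 = \left(\left(6 + 0\right) - 5\right) 2 + 44 = \left(6 - 5\right) 2 + 44 = 1 \cdot 2 + 44 = 2 + 44 = 46$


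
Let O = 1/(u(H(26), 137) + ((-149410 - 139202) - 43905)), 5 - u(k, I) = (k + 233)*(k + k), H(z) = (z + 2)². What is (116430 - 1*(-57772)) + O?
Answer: 335716519935/1927168 ≈ 1.7420e+5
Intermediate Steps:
H(z) = (2 + z)²
u(k, I) = 5 - 2*k*(233 + k) (u(k, I) = 5 - (k + 233)*(k + k) = 5 - (233 + k)*2*k = 5 - 2*k*(233 + k))
O = -1/1927168 (O = 1/((5 - 466*(2 + 26)² - 2*(2 + 26)⁴) + ((-149410 - 139202) - 43905)) = 1/((5 - 466*28² - 2*(28²)²) + (-288612 - 43905)) = 1/((5 - 466*784 - 2*784²) - 332517) = 1/((5 - 365344 - 2*614656) - 332517) = 1/((5 - 365344 - 1229312) - 332517) = 1/(-1594651 - 332517) = 1/(-1927168) = -1/1927168 ≈ -5.1890e-7)
(116430 - 1*(-57772)) + O = (116430 - 1*(-57772)) - 1/1927168 = (116430 + 57772) - 1/1927168 = 174202 - 1/1927168 = 335716519935/1927168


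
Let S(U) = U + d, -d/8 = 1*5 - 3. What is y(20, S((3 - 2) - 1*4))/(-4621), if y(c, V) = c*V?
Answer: 380/4621 ≈ 0.082233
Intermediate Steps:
d = -16 (d = -8*(1*5 - 3) = -8*(5 - 3) = -8*2 = -16)
S(U) = -16 + U (S(U) = U - 16 = -16 + U)
y(c, V) = V*c
y(20, S((3 - 2) - 1*4))/(-4621) = ((-16 + ((3 - 2) - 1*4))*20)/(-4621) = ((-16 + (1 - 4))*20)*(-1/4621) = ((-16 - 3)*20)*(-1/4621) = -19*20*(-1/4621) = -380*(-1/4621) = 380/4621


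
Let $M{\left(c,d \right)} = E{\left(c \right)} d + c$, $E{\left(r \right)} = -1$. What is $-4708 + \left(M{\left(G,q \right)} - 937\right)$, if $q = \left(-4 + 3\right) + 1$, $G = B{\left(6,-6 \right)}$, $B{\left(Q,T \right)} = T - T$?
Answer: $-5645$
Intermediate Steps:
$B{\left(Q,T \right)} = 0$
$G = 0$
$q = 0$ ($q = -1 + 1 = 0$)
$M{\left(c,d \right)} = c - d$ ($M{\left(c,d \right)} = - d + c = c - d$)
$-4708 + \left(M{\left(G,q \right)} - 937\right) = -4708 + \left(\left(0 - 0\right) - 937\right) = -4708 + \left(\left(0 + 0\right) - 937\right) = -4708 + \left(0 - 937\right) = -4708 - 937 = -5645$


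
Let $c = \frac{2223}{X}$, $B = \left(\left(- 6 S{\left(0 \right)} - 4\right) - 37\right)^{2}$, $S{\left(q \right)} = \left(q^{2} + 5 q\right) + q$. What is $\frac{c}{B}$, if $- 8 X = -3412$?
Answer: $\frac{4446}{1433893} \approx 0.0031006$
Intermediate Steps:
$X = \frac{853}{2}$ ($X = \left(- \frac{1}{8}\right) \left(-3412\right) = \frac{853}{2} \approx 426.5$)
$S{\left(q \right)} = q^{2} + 6 q$
$B = 1681$ ($B = \left(\left(- 6 \cdot 0 \left(6 + 0\right) - 4\right) - 37\right)^{2} = \left(\left(- 6 \cdot 0 \cdot 6 - 4\right) - 37\right)^{2} = \left(\left(\left(-6\right) 0 - 4\right) - 37\right)^{2} = \left(\left(0 - 4\right) - 37\right)^{2} = \left(-4 - 37\right)^{2} = \left(-41\right)^{2} = 1681$)
$c = \frac{4446}{853}$ ($c = \frac{2223}{\frac{853}{2}} = 2223 \cdot \frac{2}{853} = \frac{4446}{853} \approx 5.2122$)
$\frac{c}{B} = \frac{4446}{853 \cdot 1681} = \frac{4446}{853} \cdot \frac{1}{1681} = \frac{4446}{1433893}$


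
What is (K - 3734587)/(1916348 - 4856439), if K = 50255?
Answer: 3684332/2940091 ≈ 1.2531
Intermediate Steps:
(K - 3734587)/(1916348 - 4856439) = (50255 - 3734587)/(1916348 - 4856439) = -3684332/(-2940091) = -3684332*(-1/2940091) = 3684332/2940091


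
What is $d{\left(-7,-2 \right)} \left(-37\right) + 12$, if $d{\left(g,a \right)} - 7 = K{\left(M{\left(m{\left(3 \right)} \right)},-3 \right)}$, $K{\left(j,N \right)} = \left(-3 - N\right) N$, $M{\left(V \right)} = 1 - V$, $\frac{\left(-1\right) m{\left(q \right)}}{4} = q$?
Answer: $-247$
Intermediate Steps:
$m{\left(q \right)} = - 4 q$
$K{\left(j,N \right)} = N \left(-3 - N\right)$
$d{\left(g,a \right)} = 7$ ($d{\left(g,a \right)} = 7 - - 3 \left(3 - 3\right) = 7 - \left(-3\right) 0 = 7 + 0 = 7$)
$d{\left(-7,-2 \right)} \left(-37\right) + 12 = 7 \left(-37\right) + 12 = -259 + 12 = -247$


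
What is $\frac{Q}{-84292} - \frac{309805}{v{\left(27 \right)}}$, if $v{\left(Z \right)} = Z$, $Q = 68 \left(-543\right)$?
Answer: $- \frac{6528271528}{568971} \approx -11474.0$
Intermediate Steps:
$Q = -36924$
$\frac{Q}{-84292} - \frac{309805}{v{\left(27 \right)}} = - \frac{36924}{-84292} - \frac{309805}{27} = \left(-36924\right) \left(- \frac{1}{84292}\right) - \frac{309805}{27} = \frac{9231}{21073} - \frac{309805}{27} = - \frac{6528271528}{568971}$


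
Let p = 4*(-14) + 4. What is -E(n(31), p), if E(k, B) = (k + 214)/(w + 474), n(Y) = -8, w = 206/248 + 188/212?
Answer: -1353832/3126415 ≈ -0.43303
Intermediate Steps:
w = 11287/6572 (w = 206*(1/248) + 188*(1/212) = 103/124 + 47/53 = 11287/6572 ≈ 1.7174)
p = -52 (p = -56 + 4 = -52)
E(k, B) = 1406408/3126415 + 6572*k/3126415 (E(k, B) = (k + 214)/(11287/6572 + 474) = (214 + k)/(3126415/6572) = (214 + k)*(6572/3126415) = 1406408/3126415 + 6572*k/3126415)
-E(n(31), p) = -(1406408/3126415 + (6572/3126415)*(-8)) = -(1406408/3126415 - 52576/3126415) = -1*1353832/3126415 = -1353832/3126415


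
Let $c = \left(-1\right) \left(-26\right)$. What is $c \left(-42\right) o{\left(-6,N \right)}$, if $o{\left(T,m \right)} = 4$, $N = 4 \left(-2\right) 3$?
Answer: $-4368$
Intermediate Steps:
$N = -24$ ($N = \left(-8\right) 3 = -24$)
$c = 26$
$c \left(-42\right) o{\left(-6,N \right)} = 26 \left(-42\right) 4 = \left(-1092\right) 4 = -4368$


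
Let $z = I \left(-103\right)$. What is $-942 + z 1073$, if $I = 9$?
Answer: $-995613$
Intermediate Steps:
$z = -927$ ($z = 9 \left(-103\right) = -927$)
$-942 + z 1073 = -942 - 994671 = -995613$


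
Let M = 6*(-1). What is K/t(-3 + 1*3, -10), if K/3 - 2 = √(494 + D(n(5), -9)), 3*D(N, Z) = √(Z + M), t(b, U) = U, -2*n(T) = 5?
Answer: -⅗ - √(4446 + 3*I*√15)/10 ≈ -7.2678 - 0.0087127*I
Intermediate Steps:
n(T) = -5/2 (n(T) = -½*5 = -5/2)
M = -6
D(N, Z) = √(-6 + Z)/3 (D(N, Z) = √(Z - 6)/3 = √(-6 + Z)/3)
K = 6 + 3*√(494 + I*√15/3) (K = 6 + 3*√(494 + √(-6 - 9)/3) = 6 + 3*√(494 + √(-15)/3) = 6 + 3*√(494 + (I*√15)/3) = 6 + 3*√(494 + I*√15/3) ≈ 72.678 + 0.087127*I)
K/t(-3 + 1*3, -10) = (6 + √(4446 + 3*I*√15))/(-10) = (6 + √(4446 + 3*I*√15))*(-⅒) = -⅗ - √(4446 + 3*I*√15)/10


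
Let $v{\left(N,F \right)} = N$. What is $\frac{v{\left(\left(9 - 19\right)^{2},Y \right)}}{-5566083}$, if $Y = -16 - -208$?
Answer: $- \frac{100}{5566083} \approx -1.7966 \cdot 10^{-5}$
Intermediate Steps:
$Y = 192$ ($Y = -16 + 208 = 192$)
$\frac{v{\left(\left(9 - 19\right)^{2},Y \right)}}{-5566083} = \frac{\left(9 - 19\right)^{2}}{-5566083} = \left(-10\right)^{2} \left(- \frac{1}{5566083}\right) = 100 \left(- \frac{1}{5566083}\right) = - \frac{100}{5566083}$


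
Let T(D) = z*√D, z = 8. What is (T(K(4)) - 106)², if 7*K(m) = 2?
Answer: 78780/7 - 1696*√14/7 ≈ 10348.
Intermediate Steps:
K(m) = 2/7 (K(m) = (⅐)*2 = 2/7)
T(D) = 8*√D
(T(K(4)) - 106)² = (8*√(2/7) - 106)² = (8*(√14/7) - 106)² = (8*√14/7 - 106)² = (-106 + 8*√14/7)²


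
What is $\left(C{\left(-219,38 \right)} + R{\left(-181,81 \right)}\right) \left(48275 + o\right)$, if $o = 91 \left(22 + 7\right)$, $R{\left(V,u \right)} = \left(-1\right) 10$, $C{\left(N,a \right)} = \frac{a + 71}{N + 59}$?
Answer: $- \frac{43506013}{80} \approx -5.4383 \cdot 10^{5}$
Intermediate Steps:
$C{\left(N,a \right)} = \frac{71 + a}{59 + N}$
$R{\left(V,u \right)} = -10$
$o = 2639$ ($o = 91 \cdot 29 = 2639$)
$\left(C{\left(-219,38 \right)} + R{\left(-181,81 \right)}\right) \left(48275 + o\right) = \left(\frac{71 + 38}{59 - 219} - 10\right) \left(48275 + 2639\right) = \left(\frac{1}{-160} \cdot 109 - 10\right) 50914 = \left(\left(- \frac{1}{160}\right) 109 - 10\right) 50914 = \left(- \frac{109}{160} - 10\right) 50914 = \left(- \frac{1709}{160}\right) 50914 = - \frac{43506013}{80}$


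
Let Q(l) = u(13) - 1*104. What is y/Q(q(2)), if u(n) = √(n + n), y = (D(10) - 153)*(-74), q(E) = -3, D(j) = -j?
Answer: -48248/415 - 6031*√26/5395 ≈ -121.96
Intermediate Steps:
y = 12062 (y = (-1*10 - 153)*(-74) = (-10 - 153)*(-74) = -163*(-74) = 12062)
u(n) = √2*√n (u(n) = √(2*n) = √2*√n)
Q(l) = -104 + √26 (Q(l) = √2*√13 - 1*104 = √26 - 104 = -104 + √26)
y/Q(q(2)) = 12062/(-104 + √26)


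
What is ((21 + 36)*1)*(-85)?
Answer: -4845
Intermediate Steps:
((21 + 36)*1)*(-85) = (57*1)*(-85) = 57*(-85) = -4845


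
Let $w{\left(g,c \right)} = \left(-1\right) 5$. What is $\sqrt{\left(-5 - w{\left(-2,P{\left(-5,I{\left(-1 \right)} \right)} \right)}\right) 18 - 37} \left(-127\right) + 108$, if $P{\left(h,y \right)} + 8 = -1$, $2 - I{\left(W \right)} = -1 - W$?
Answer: $108 - 127 i \sqrt{37} \approx 108.0 - 772.51 i$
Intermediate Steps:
$I{\left(W \right)} = 3 + W$ ($I{\left(W \right)} = 2 - \left(-1 - W\right) = 2 + \left(1 + W\right) = 3 + W$)
$P{\left(h,y \right)} = -9$ ($P{\left(h,y \right)} = -8 - 1 = -9$)
$w{\left(g,c \right)} = -5$
$\sqrt{\left(-5 - w{\left(-2,P{\left(-5,I{\left(-1 \right)} \right)} \right)}\right) 18 - 37} \left(-127\right) + 108 = \sqrt{\left(-5 - -5\right) 18 - 37} \left(-127\right) + 108 = \sqrt{\left(-5 + 5\right) 18 - 37} \left(-127\right) + 108 = \sqrt{0 \cdot 18 - 37} \left(-127\right) + 108 = \sqrt{0 - 37} \left(-127\right) + 108 = \sqrt{-37} \left(-127\right) + 108 = i \sqrt{37} \left(-127\right) + 108 = - 127 i \sqrt{37} + 108 = 108 - 127 i \sqrt{37}$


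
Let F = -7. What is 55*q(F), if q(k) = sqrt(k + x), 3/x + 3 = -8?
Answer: 20*I*sqrt(55) ≈ 148.32*I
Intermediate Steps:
x = -3/11 (x = 3/(-3 - 8) = 3/(-11) = 3*(-1/11) = -3/11 ≈ -0.27273)
q(k) = sqrt(-3/11 + k) (q(k) = sqrt(k - 3/11) = sqrt(-3/11 + k))
55*q(F) = 55*(sqrt(-33 + 121*(-7))/11) = 55*(sqrt(-33 - 847)/11) = 55*(sqrt(-880)/11) = 55*((4*I*sqrt(55))/11) = 55*(4*I*sqrt(55)/11) = 20*I*sqrt(55)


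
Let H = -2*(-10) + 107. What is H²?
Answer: 16129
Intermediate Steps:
H = 127 (H = 20 + 107 = 127)
H² = 127² = 16129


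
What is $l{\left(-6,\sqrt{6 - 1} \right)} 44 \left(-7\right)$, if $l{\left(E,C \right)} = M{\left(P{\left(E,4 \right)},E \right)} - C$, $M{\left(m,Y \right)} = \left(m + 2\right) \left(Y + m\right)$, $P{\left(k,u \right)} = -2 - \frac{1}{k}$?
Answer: $\frac{3619}{9} + 308 \sqrt{5} \approx 1090.8$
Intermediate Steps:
$M{\left(m,Y \right)} = \left(2 + m\right) \left(Y + m\right)$
$l{\left(E,C \right)} = -4 + \left(-2 - \frac{1}{E}\right)^{2} - C - \frac{2}{E} + 2 E + E \left(-2 - \frac{1}{E}\right)$ ($l{\left(E,C \right)} = \left(\left(-2 - \frac{1}{E}\right)^{2} + 2 E + 2 \left(-2 - \frac{1}{E}\right) + E \left(-2 - \frac{1}{E}\right)\right) - C = \left(\left(-2 - \frac{1}{E}\right)^{2} + 2 E - \left(4 + \frac{2}{E}\right) + E \left(-2 - \frac{1}{E}\right)\right) - C = \left(-4 + \left(-2 - \frac{1}{E}\right)^{2} - \frac{2}{E} + 2 E + E \left(-2 - \frac{1}{E}\right)\right) - C = -4 + \left(-2 - \frac{1}{E}\right)^{2} - C - \frac{2}{E} + 2 E + E \left(-2 - \frac{1}{E}\right)$)
$l{\left(-6,\sqrt{6 - 1} \right)} 44 \left(-7\right) = \left(-1 + \frac{1}{36} - \sqrt{6 - 1} + \frac{2}{-6}\right) 44 \left(-7\right) = \left(-1 + \frac{1}{36} - \sqrt{5} + 2 \left(- \frac{1}{6}\right)\right) 44 \left(-7\right) = \left(-1 + \frac{1}{36} - \sqrt{5} - \frac{1}{3}\right) 44 \left(-7\right) = \left(- \frac{47}{36} - \sqrt{5}\right) 44 \left(-7\right) = \left(- \frac{517}{9} - 44 \sqrt{5}\right) \left(-7\right) = \frac{3619}{9} + 308 \sqrt{5}$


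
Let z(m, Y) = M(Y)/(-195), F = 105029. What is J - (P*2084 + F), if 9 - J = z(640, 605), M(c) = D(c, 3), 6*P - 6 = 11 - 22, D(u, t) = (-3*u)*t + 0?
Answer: -4029139/39 ≈ -1.0331e+5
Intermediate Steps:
D(u, t) = -3*t*u (D(u, t) = -3*t*u + 0 = -3*t*u)
P = -⅚ (P = 1 + (11 - 22)/6 = 1 + (⅙)*(-11) = 1 - 11/6 = -⅚ ≈ -0.83333)
M(c) = -9*c (M(c) = -3*3*c = -9*c)
z(m, Y) = 3*Y/65 (z(m, Y) = -9*Y/(-195) = -9*Y*(-1/195) = 3*Y/65)
J = -246/13 (J = 9 - 3*605/65 = 9 - 1*363/13 = 9 - 363/13 = -246/13 ≈ -18.923)
J - (P*2084 + F) = -246/13 - (-⅚*2084 + 105029) = -246/13 - (-5210/3 + 105029) = -246/13 - 1*309877/3 = -246/13 - 309877/3 = -4029139/39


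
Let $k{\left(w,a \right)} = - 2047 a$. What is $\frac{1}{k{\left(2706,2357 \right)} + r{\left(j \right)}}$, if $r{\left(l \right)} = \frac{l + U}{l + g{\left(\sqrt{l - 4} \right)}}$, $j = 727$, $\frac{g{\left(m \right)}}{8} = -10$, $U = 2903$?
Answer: $- \frac{647}{3121628383} \approx -2.0726 \cdot 10^{-7}$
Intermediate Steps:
$g{\left(m \right)} = -80$ ($g{\left(m \right)} = 8 \left(-10\right) = -80$)
$r{\left(l \right)} = \frac{2903 + l}{-80 + l}$ ($r{\left(l \right)} = \frac{l + 2903}{l - 80} = \frac{2903 + l}{-80 + l}$)
$\frac{1}{k{\left(2706,2357 \right)} + r{\left(j \right)}} = \frac{1}{\left(-2047\right) 2357 + \frac{2903 + 727}{-80 + 727}} = \frac{1}{-4824779 + \frac{1}{647} \cdot 3630} = \frac{1}{-4824779 + \frac{3630}{647}} = \frac{1}{- \frac{3121628383}{647}} = - \frac{647}{3121628383}$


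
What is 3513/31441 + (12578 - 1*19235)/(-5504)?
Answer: 228638289/173051264 ≈ 1.3212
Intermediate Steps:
3513/31441 + (12578 - 1*19235)/(-5504) = 3513*(1/31441) + (12578 - 19235)*(-1/5504) = 3513/31441 - 6657*(-1/5504) = 3513/31441 + 6657/5504 = 228638289/173051264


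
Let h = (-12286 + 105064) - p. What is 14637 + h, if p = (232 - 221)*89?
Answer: 106436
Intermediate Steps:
p = 979 (p = 11*89 = 979)
h = 91799 (h = (-12286 + 105064) - 1*979 = 92778 - 979 = 91799)
14637 + h = 14637 + 91799 = 106436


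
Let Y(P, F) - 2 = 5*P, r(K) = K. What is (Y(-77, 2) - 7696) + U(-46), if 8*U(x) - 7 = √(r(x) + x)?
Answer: -64625/8 + I*√23/4 ≈ -8078.1 + 1.199*I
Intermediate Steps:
Y(P, F) = 2 + 5*P
U(x) = 7/8 + √2*√x/8 (U(x) = 7/8 + √(x + x)/8 = 7/8 + √(2*x)/8 = 7/8 + (√2*√x)/8 = 7/8 + √2*√x/8)
(Y(-77, 2) - 7696) + U(-46) = ((2 + 5*(-77)) - 7696) + (7/8 + √2*√(-46)/8) = ((2 - 385) - 7696) + (7/8 + √2*(I*√46)/8) = (-383 - 7696) + (7/8 + I*√23/4) = -8079 + (7/8 + I*√23/4) = -64625/8 + I*√23/4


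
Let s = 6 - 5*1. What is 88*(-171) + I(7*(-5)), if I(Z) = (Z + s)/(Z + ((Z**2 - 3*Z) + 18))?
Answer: -19758058/1313 ≈ -15048.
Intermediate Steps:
s = 1 (s = 6 - 5 = 1)
I(Z) = (1 + Z)/(18 + Z**2 - 2*Z) (I(Z) = (Z + 1)/(Z + ((Z**2 - 3*Z) + 18)) = (1 + Z)/(Z + (18 + Z**2 - 3*Z)) = (1 + Z)/(18 + Z**2 - 2*Z))
88*(-171) + I(7*(-5)) = 88*(-171) + (1 + 7*(-5))/(18 + (7*(-5))**2 - 14*(-5)) = -15048 + (1 - 35)/(18 + (-35)**2 - 2*(-35)) = -15048 - 34/(18 + 1225 + 70) = -15048 - 34/1313 = -19758058/1313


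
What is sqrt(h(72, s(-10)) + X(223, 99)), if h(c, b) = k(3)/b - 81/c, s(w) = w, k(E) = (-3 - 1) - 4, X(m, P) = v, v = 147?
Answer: sqrt(58670)/20 ≈ 12.111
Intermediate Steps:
X(m, P) = 147
k(E) = -8 (k(E) = -4 - 4 = -8)
h(c, b) = -81/c - 8/b (h(c, b) = -8/b - 81/c = -81/c - 8/b)
sqrt(h(72, s(-10)) + X(223, 99)) = sqrt((-81/72 - 8/(-10)) + 147) = sqrt((-81*1/72 - 8*(-1/10)) + 147) = sqrt((-9/8 + 4/5) + 147) = sqrt(-13/40 + 147) = sqrt(5867/40) = sqrt(58670)/20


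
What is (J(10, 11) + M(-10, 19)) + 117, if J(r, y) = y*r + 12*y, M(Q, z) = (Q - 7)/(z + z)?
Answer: 13625/38 ≈ 358.55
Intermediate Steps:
M(Q, z) = (-7 + Q)/(2*z) (M(Q, z) = (-7 + Q)/((2*z)) = (-7 + Q)*(1/(2*z)) = (-7 + Q)/(2*z))
J(r, y) = 12*y + r*y (J(r, y) = r*y + 12*y = 12*y + r*y)
(J(10, 11) + M(-10, 19)) + 117 = (11*(12 + 10) + (1/2)*(-7 - 10)/19) + 117 = (11*22 + (1/2)*(1/19)*(-17)) + 117 = (242 - 17/38) + 117 = 9179/38 + 117 = 13625/38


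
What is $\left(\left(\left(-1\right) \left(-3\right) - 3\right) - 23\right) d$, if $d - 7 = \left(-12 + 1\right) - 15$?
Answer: $437$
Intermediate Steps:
$d = -19$ ($d = 7 + \left(\left(-12 + 1\right) - 15\right) = 7 - 26 = -19$)
$\left(\left(\left(-1\right) \left(-3\right) - 3\right) - 23\right) d = \left(\left(\left(-1\right) \left(-3\right) - 3\right) - 23\right) \left(-19\right) = \left(\left(3 - 3\right) - 23\right) \left(-19\right) = \left(0 - 23\right) \left(-19\right) = \left(-23\right) \left(-19\right) = 437$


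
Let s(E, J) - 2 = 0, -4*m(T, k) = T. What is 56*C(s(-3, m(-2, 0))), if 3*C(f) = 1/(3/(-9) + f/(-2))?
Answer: -14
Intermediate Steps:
m(T, k) = -T/4
s(E, J) = 2 (s(E, J) = 2 + 0 = 2)
C(f) = 1/(3*(-1/3 - f/2)) (C(f) = 1/(3*(3/(-9) + f/(-2))) = 1/(3*(3*(-1/9) + f*(-1/2))) = 1/(3*(-1/3 - f/2)))
56*C(s(-3, m(-2, 0))) = 56*(-2/(2 + 3*2)) = 56*(-2/(2 + 6)) = 56*(-2/8) = 56*(-2*1/8) = 56*(-1/4) = -14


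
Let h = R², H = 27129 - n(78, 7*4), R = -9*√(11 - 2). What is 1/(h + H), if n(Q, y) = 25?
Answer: 1/27833 ≈ 3.5929e-5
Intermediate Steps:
R = -27 (R = -9*√9 = -9*3 = -27)
H = 27104 (H = 27129 - 1*25 = 27129 - 25 = 27104)
h = 729 (h = (-27)² = 729)
1/(h + H) = 1/(729 + 27104) = 1/27833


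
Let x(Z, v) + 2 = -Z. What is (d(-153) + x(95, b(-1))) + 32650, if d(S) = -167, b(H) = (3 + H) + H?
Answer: 32386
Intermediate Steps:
b(H) = 3 + 2*H
x(Z, v) = -2 - Z
(d(-153) + x(95, b(-1))) + 32650 = (-167 + (-2 - 1*95)) + 32650 = (-167 + (-2 - 95)) + 32650 = (-167 - 97) + 32650 = -264 + 32650 = 32386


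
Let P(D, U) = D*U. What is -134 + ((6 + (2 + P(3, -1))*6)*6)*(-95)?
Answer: -134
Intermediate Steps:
-134 + ((6 + (2 + P(3, -1))*6)*6)*(-95) = -134 + ((6 + (2 + 3*(-1))*6)*6)*(-95) = -134 + ((6 + (2 - 3)*6)*6)*(-95) = -134 + ((6 - 1*6)*6)*(-95) = -134 + ((6 - 6)*6)*(-95) = -134 + (0*6)*(-95) = -134 + 0*(-95) = -134 + 0 = -134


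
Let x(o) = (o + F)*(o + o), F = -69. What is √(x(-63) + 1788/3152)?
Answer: √2581973211/394 ≈ 128.97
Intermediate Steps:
x(o) = 2*o*(-69 + o) (x(o) = (o - 69)*(o + o) = (-69 + o)*(2*o) = 2*o*(-69 + o))
√(x(-63) + 1788/3152) = √(2*(-63)*(-69 - 63) + 1788/3152) = √(2*(-63)*(-132) + 1788*(1/3152)) = √(16632 + 447/788) = √(13106463/788) = √2581973211/394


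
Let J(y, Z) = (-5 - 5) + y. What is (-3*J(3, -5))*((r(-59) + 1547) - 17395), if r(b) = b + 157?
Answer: -330750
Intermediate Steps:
r(b) = 157 + b
J(y, Z) = -10 + y
(-3*J(3, -5))*((r(-59) + 1547) - 17395) = (-3*(-10 + 3))*(((157 - 59) + 1547) - 17395) = (-3*(-7))*((98 + 1547) - 17395) = 21*(1645 - 17395) = 21*(-15750) = -330750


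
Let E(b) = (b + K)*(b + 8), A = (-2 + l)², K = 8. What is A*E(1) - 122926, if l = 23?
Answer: -87205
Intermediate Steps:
A = 441 (A = (-2 + 23)² = 21² = 441)
E(b) = (8 + b)² (E(b) = (b + 8)*(b + 8) = (8 + b)*(8 + b) = (8 + b)²)
A*E(1) - 122926 = 441*(64 + 1² + 16*1) - 122926 = 441*(64 + 1 + 16) - 122926 = 441*81 - 122926 = 35721 - 122926 = -87205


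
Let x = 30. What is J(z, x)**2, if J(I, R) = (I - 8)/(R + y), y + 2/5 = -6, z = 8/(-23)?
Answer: 230400/1841449 ≈ 0.12512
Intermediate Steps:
z = -8/23 (z = 8*(-1/23) = -8/23 ≈ -0.34783)
y = -32/5 (y = -2/5 - 6 = -32/5 ≈ -6.4000)
J(I, R) = (-8 + I)/(-32/5 + R) (J(I, R) = (I - 8)/(R - 32/5) = (-8 + I)/(-32/5 + R))
J(z, x)**2 = (5*(-8 - 8/23)/(-32 + 5*30))**2 = (5*(-192/23)/(-32 + 150))**2 = (5*(-192/23)/118)**2 = (5*(1/118)*(-192/23))**2 = (-480/1357)**2 = 230400/1841449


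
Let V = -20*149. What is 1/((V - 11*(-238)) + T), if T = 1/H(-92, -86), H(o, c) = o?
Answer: -92/33305 ≈ -0.0027623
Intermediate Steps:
V = -2980
T = -1/92 (T = 1/(-92) = -1/92 ≈ -0.010870)
1/((V - 11*(-238)) + T) = 1/((-2980 - 11*(-238)) - 1/92) = 1/((-2980 - 1*(-2618)) - 1/92) = 1/((-2980 + 2618) - 1/92) = 1/(-362 - 1/92) = 1/(-33305/92) = -92/33305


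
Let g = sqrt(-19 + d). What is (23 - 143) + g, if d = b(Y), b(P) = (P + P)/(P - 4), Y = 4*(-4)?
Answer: -120 + I*sqrt(435)/5 ≈ -120.0 + 4.1713*I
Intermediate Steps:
Y = -16
b(P) = 2*P/(-4 + P) (b(P) = (2*P)/(-4 + P) = 2*P/(-4 + P))
d = 8/5 (d = 2*(-16)/(-4 - 16) = 2*(-16)/(-20) = 2*(-16)*(-1/20) = 8/5 ≈ 1.6000)
g = I*sqrt(435)/5 (g = sqrt(-19 + 8/5) = sqrt(-87/5) = I*sqrt(435)/5 ≈ 4.1713*I)
(23 - 143) + g = (23 - 143) + I*sqrt(435)/5 = -120 + I*sqrt(435)/5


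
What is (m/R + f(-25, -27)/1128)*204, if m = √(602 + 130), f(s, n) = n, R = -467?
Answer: -459/94 - 408*√183/467 ≈ -16.702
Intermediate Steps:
m = 2*√183 (m = √732 = 2*√183 ≈ 27.056)
(m/R + f(-25, -27)/1128)*204 = ((2*√183)/(-467) - 27/1128)*204 = ((2*√183)*(-1/467) - 27*1/1128)*204 = (-2*√183/467 - 9/376)*204 = (-9/376 - 2*√183/467)*204 = -459/94 - 408*√183/467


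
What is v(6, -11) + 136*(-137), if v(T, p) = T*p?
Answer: -18698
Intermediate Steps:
v(6, -11) + 136*(-137) = 6*(-11) + 136*(-137) = -66 - 18632 = -18698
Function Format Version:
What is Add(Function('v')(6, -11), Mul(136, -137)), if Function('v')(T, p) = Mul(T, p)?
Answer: -18698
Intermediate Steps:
Add(Function('v')(6, -11), Mul(136, -137)) = Add(Mul(6, -11), Mul(136, -137)) = Add(-66, -18632) = -18698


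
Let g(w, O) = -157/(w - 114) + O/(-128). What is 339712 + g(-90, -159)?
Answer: 2217653069/6528 ≈ 3.3971e+5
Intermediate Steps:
g(w, O) = -157/(-114 + w) - O/128 (g(w, O) = -157/(-114 + w) + O*(-1/128) = -157/(-114 + w) - O/128)
339712 + g(-90, -159) = 339712 + (-20096 + 114*(-159) - 1*(-159)*(-90))/(128*(-114 - 90)) = 339712 + (1/128)*(-20096 - 18126 - 14310)/(-204) = 339712 + (1/128)*(-1/204)*(-52532) = 339712 + 13133/6528 = 2217653069/6528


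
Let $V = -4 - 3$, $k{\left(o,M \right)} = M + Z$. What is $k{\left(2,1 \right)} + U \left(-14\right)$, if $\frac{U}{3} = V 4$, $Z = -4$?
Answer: $1173$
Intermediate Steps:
$k{\left(o,M \right)} = -4 + M$ ($k{\left(o,M \right)} = M - 4 = -4 + M$)
$V = -7$ ($V = -4 - 3 = -7$)
$U = -84$ ($U = 3 \left(\left(-7\right) 4\right) = 3 \left(-28\right) = -84$)
$k{\left(2,1 \right)} + U \left(-14\right) = \left(-4 + 1\right) - -1176 = -3 + 1176 = 1173$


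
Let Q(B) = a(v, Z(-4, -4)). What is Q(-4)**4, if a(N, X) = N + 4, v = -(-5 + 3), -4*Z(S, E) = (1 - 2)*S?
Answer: 1296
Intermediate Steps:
Z(S, E) = S/4 (Z(S, E) = -(1 - 2)*S/4 = -(-1)*S/4 = S/4)
v = 2 (v = -1*(-2) = 2)
a(N, X) = 4 + N
Q(B) = 6 (Q(B) = 4 + 2 = 6)
Q(-4)**4 = 6**4 = 1296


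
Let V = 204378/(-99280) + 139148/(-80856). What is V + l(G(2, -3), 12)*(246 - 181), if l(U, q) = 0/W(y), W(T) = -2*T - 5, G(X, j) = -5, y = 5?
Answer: -1896237563/501711480 ≈ -3.7795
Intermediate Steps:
W(T) = -5 - 2*T
V = -1896237563/501711480 (V = 204378*(-1/99280) + 139148*(-1/80856) = -102189/49640 - 34787/20214 = -1896237563/501711480 ≈ -3.7795)
l(U, q) = 0 (l(U, q) = 0/(-5 - 2*5) = 0/(-5 - 10) = 0/(-15) = 0*(-1/15) = 0)
V + l(G(2, -3), 12)*(246 - 181) = -1896237563/501711480 + 0*(246 - 181) = -1896237563/501711480 + 0*65 = -1896237563/501711480 + 0 = -1896237563/501711480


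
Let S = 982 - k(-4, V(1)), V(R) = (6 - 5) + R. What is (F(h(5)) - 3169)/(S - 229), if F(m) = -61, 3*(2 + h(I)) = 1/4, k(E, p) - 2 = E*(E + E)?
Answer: -3230/719 ≈ -4.4923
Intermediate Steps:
V(R) = 1 + R
k(E, p) = 2 + 2*E² (k(E, p) = 2 + E*(E + E) = 2 + E*(2*E) = 2 + 2*E²)
h(I) = -23/12 (h(I) = -2 + (⅓)/4 = -2 + (⅓)*(¼) = -2 + 1/12 = -23/12)
S = 948 (S = 982 - (2 + 2*(-4)²) = 982 - (2 + 2*16) = 982 - (2 + 32) = 982 - 1*34 = 982 - 34 = 948)
(F(h(5)) - 3169)/(S - 229) = (-61 - 3169)/(948 - 229) = -3230/719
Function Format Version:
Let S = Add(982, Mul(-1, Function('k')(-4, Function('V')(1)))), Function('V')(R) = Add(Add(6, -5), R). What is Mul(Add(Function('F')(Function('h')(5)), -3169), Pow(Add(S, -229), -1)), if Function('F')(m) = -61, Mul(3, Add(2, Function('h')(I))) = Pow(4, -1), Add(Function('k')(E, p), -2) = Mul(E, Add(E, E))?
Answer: Rational(-3230, 719) ≈ -4.4923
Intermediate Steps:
Function('V')(R) = Add(1, R)
Function('k')(E, p) = Add(2, Mul(2, Pow(E, 2))) (Function('k')(E, p) = Add(2, Mul(E, Add(E, E))) = Add(2, Mul(E, Mul(2, E))) = Add(2, Mul(2, Pow(E, 2))))
Function('h')(I) = Rational(-23, 12) (Function('h')(I) = Add(-2, Mul(Rational(1, 3), Pow(4, -1))) = Add(-2, Mul(Rational(1, 3), Rational(1, 4))) = Add(-2, Rational(1, 12)) = Rational(-23, 12))
S = 948 (S = Add(982, Mul(-1, Add(2, Mul(2, Pow(-4, 2))))) = Add(982, Mul(-1, Add(2, Mul(2, 16)))) = Add(982, Mul(-1, Add(2, 32))) = Add(982, Mul(-1, 34)) = Add(982, -34) = 948)
Mul(Add(Function('F')(Function('h')(5)), -3169), Pow(Add(S, -229), -1)) = Mul(Add(-61, -3169), Pow(Add(948, -229), -1)) = Mul(-3230, Pow(719, -1)) = Mul(-3230, Rational(1, 719)) = Rational(-3230, 719)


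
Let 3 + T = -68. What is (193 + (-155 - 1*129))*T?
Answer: 6461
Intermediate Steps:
T = -71 (T = -3 - 68 = -71)
(193 + (-155 - 1*129))*T = (193 + (-155 - 1*129))*(-71) = (193 + (-155 - 129))*(-71) = (193 - 284)*(-71) = -91*(-71) = 6461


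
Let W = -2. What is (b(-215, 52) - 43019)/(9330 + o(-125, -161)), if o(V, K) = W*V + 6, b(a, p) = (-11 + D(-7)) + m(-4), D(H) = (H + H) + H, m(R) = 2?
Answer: -43049/9586 ≈ -4.4908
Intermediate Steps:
D(H) = 3*H (D(H) = 2*H + H = 3*H)
b(a, p) = -30 (b(a, p) = (-11 + 3*(-7)) + 2 = (-11 - 21) + 2 = -32 + 2 = -30)
o(V, K) = 6 - 2*V (o(V, K) = -2*V + 6 = 6 - 2*V)
(b(-215, 52) - 43019)/(9330 + o(-125, -161)) = (-30 - 43019)/(9330 + (6 - 2*(-125))) = -43049/(9330 + (6 + 250)) = -43049/(9330 + 256) = -43049/9586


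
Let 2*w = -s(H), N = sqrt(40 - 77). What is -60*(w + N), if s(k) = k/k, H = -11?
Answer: 30 - 60*I*sqrt(37) ≈ 30.0 - 364.97*I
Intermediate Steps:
s(k) = 1
N = I*sqrt(37) (N = sqrt(-37) = I*sqrt(37) ≈ 6.0828*I)
w = -1/2 (w = (-1*1)/2 = (1/2)*(-1) = -1/2 ≈ -0.50000)
-60*(w + N) = -60*(-1/2 + I*sqrt(37)) = 30 - 60*I*sqrt(37)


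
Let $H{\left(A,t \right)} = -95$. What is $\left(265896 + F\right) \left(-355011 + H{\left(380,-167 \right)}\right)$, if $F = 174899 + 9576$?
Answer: $-159929444326$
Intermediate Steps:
$F = 184475$
$\left(265896 + F\right) \left(-355011 + H{\left(380,-167 \right)}\right) = \left(265896 + 184475\right) \left(-355011 - 95\right) = 450371 \left(-355106\right) = -159929444326$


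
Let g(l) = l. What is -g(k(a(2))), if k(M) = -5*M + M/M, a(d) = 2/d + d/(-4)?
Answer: 3/2 ≈ 1.5000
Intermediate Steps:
a(d) = 2/d - d/4 (a(d) = 2/d + d*(-¼) = 2/d - d/4)
k(M) = 1 - 5*M (k(M) = -5*M + 1 = 1 - 5*M)
-g(k(a(2))) = -(1 - 5*(2/2 - ¼*2)) = -(1 - 5*(2*(½) - ½)) = -(1 - 5*(1 - ½)) = -(1 - 5*½) = -(1 - 5/2) = -1*(-3/2) = 3/2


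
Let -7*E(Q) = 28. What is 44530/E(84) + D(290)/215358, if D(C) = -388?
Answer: -2397473323/215358 ≈ -11133.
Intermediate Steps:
E(Q) = -4 (E(Q) = -⅐*28 = -4)
44530/E(84) + D(290)/215358 = 44530/(-4) - 388/215358 = 44530*(-¼) - 388*1/215358 = -22265/2 - 194/107679 = -2397473323/215358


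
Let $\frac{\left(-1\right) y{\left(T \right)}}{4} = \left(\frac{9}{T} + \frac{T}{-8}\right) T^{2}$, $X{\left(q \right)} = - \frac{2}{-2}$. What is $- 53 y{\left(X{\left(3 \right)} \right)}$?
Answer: $\frac{3763}{2} \approx 1881.5$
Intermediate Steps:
$X{\left(q \right)} = 1$ ($X{\left(q \right)} = \left(-2\right) \left(- \frac{1}{2}\right) = 1$)
$y{\left(T \right)} = - 4 T^{2} \left(\frac{9}{T} - \frac{T}{8}\right)$ ($y{\left(T \right)} = - 4 \left(\frac{9}{T} + \frac{T}{-8}\right) T^{2} = - 4 \left(\frac{9}{T} + T \left(- \frac{1}{8}\right)\right) T^{2} = - 4 \left(\frac{9}{T} - \frac{T}{8}\right) T^{2} = - 4 T^{2} \left(\frac{9}{T} - \frac{T}{8}\right)$)
$- 53 y{\left(X{\left(3 \right)} \right)} = - 53 \cdot \frac{1}{2} \cdot 1 \left(-72 + 1^{2}\right) = - 53 \cdot \frac{1}{2} \cdot 1 \left(-72 + 1\right) = - 53 \cdot \frac{1}{2} \cdot 1 \left(-71\right) = \left(-53\right) \left(- \frac{71}{2}\right) = \frac{3763}{2}$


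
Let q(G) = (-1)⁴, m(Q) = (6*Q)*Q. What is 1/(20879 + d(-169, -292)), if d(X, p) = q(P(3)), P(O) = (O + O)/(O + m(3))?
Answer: 1/20880 ≈ 4.7893e-5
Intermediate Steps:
m(Q) = 6*Q²
P(O) = 2*O/(54 + O) (P(O) = (O + O)/(O + 6*3²) = (2*O)/(O + 6*9) = (2*O)/(O + 54) = (2*O)/(54 + O) = 2*O/(54 + O))
q(G) = 1
d(X, p) = 1
1/(20879 + d(-169, -292)) = 1/(20879 + 1) = 1/20880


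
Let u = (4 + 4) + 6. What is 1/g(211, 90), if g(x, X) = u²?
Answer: 1/196 ≈ 0.0051020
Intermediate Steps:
u = 14 (u = 8 + 6 = 14)
g(x, X) = 196 (g(x, X) = 14² = 196)
1/g(211, 90) = 1/196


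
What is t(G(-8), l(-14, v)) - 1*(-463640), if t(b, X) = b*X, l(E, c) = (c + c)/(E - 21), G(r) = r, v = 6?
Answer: 16227496/35 ≈ 4.6364e+5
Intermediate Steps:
l(E, c) = 2*c/(-21 + E) (l(E, c) = (2*c)/(-21 + E) = 2*c/(-21 + E))
t(b, X) = X*b
t(G(-8), l(-14, v)) - 1*(-463640) = (2*6/(-21 - 14))*(-8) - 1*(-463640) = (2*6/(-35))*(-8) + 463640 = (2*6*(-1/35))*(-8) + 463640 = -12/35*(-8) + 463640 = 96/35 + 463640 = 16227496/35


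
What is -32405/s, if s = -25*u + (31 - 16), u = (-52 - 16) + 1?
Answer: -6481/338 ≈ -19.175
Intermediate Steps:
u = -67 (u = -68 + 1 = -67)
s = 1690 (s = -25*(-67) + (31 - 16) = 1675 + 15 = 1690)
-32405/s = -32405/1690 = -32405*1/1690 = -6481/338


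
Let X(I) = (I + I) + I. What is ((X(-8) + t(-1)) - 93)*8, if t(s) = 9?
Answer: -864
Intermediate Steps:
X(I) = 3*I (X(I) = 2*I + I = 3*I)
((X(-8) + t(-1)) - 93)*8 = ((3*(-8) + 9) - 93)*8 = ((-24 + 9) - 93)*8 = (-15 - 93)*8 = -108*8 = -864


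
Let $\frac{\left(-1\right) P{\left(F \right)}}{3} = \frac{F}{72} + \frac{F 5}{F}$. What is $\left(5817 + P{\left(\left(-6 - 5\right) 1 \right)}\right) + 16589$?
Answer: $\frac{537395}{24} \approx 22391.0$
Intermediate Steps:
$P{\left(F \right)} = -15 - \frac{F}{24}$ ($P{\left(F \right)} = - 3 \left(\frac{F}{72} + \frac{F 5}{F}\right) = - 3 \left(F \frac{1}{72} + \frac{5 F}{F}\right) = - 3 \left(\frac{F}{72} + 5\right) = - 3 \left(5 + \frac{F}{72}\right) = -15 - \frac{F}{24}$)
$\left(5817 + P{\left(\left(-6 - 5\right) 1 \right)}\right) + 16589 = \left(5817 - \left(15 + \frac{\left(-6 - 5\right) 1}{24}\right)\right) + 16589 = \left(5817 - \left(15 + \frac{\left(-11\right) 1}{24}\right)\right) + 16589 = \left(5817 - \frac{349}{24}\right) + 16589 = \frac{139259}{24} + 16589 = \frac{537395}{24}$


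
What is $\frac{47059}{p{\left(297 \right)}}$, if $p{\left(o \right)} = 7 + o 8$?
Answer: $\frac{47059}{2383} \approx 19.748$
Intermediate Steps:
$p{\left(o \right)} = 7 + 8 o$
$\frac{47059}{p{\left(297 \right)}} = \frac{47059}{7 + 8 \cdot 297} = \frac{47059}{7 + 2376} = \frac{47059}{2383}$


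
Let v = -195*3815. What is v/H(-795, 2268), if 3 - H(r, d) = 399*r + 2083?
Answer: -29757/12605 ≈ -2.3607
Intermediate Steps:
H(r, d) = -2080 - 399*r (H(r, d) = 3 - (399*r + 2083) = 3 - (2083 + 399*r) = 3 + (-2083 - 399*r) = -2080 - 399*r)
v = -743925
v/H(-795, 2268) = -743925/(-2080 - 399*(-795)) = -743925/(-2080 + 317205) = -743925/315125 = -743925*1/315125 = -29757/12605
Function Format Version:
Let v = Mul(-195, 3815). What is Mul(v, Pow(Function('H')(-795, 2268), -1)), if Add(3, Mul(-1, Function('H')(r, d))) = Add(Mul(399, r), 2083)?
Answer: Rational(-29757, 12605) ≈ -2.3607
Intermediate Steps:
Function('H')(r, d) = Add(-2080, Mul(-399, r)) (Function('H')(r, d) = Add(3, Mul(-1, Add(Mul(399, r), 2083))) = Add(3, Mul(-1, Add(2083, Mul(399, r)))) = Add(3, Add(-2083, Mul(-399, r))) = Add(-2080, Mul(-399, r)))
v = -743925
Mul(v, Pow(Function('H')(-795, 2268), -1)) = Mul(-743925, Pow(Add(-2080, Mul(-399, -795)), -1)) = Mul(-743925, Pow(Add(-2080, 317205), -1)) = Mul(-743925, Pow(315125, -1)) = Mul(-743925, Rational(1, 315125)) = Rational(-29757, 12605)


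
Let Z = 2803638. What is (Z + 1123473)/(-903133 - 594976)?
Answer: -3927111/1498109 ≈ -2.6214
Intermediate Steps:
(Z + 1123473)/(-903133 - 594976) = (2803638 + 1123473)/(-903133 - 594976) = 3927111/(-1498109) = 3927111*(-1/1498109) = -3927111/1498109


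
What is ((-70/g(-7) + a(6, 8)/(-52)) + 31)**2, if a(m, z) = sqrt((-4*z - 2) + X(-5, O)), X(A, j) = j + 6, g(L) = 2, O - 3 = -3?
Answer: (104 + I*sqrt(7))**2/676 ≈ 15.99 + 0.81408*I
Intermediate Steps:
O = 0 (O = 3 - 3 = 0)
X(A, j) = 6 + j
a(m, z) = sqrt(4 - 4*z) (a(m, z) = sqrt((-4*z - 2) + (6 + 0)) = sqrt((-2 - 4*z) + 6) = sqrt(4 - 4*z))
((-70/g(-7) + a(6, 8)/(-52)) + 31)**2 = ((-70/2 + (2*sqrt(1 - 1*8))/(-52)) + 31)**2 = ((-70*1/2 + (2*sqrt(1 - 8))*(-1/52)) + 31)**2 = ((-35 + (2*sqrt(-7))*(-1/52)) + 31)**2 = ((-35 + (2*(I*sqrt(7)))*(-1/52)) + 31)**2 = ((-35 + (2*I*sqrt(7))*(-1/52)) + 31)**2 = ((-35 - I*sqrt(7)/26) + 31)**2 = (-4 - I*sqrt(7)/26)**2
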